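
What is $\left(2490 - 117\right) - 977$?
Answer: $1396$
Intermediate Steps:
$\left(2490 - 117\right) - 977 = 2373 - 977 = 1396$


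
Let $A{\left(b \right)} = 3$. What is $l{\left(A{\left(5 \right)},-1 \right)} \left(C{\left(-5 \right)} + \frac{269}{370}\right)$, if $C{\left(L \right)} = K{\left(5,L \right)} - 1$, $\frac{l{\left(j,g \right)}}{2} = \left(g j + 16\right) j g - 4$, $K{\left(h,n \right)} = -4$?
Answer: $\frac{67983}{185} \approx 367.48$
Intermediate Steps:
$l{\left(j,g \right)} = -8 + 2 g j \left(16 + g j\right)$ ($l{\left(j,g \right)} = 2 \left(\left(g j + 16\right) j g - 4\right) = 2 \left(\left(16 + g j\right) j g - 4\right) = 2 \left(j \left(16 + g j\right) g - 4\right) = 2 \left(g j \left(16 + g j\right) - 4\right) = 2 \left(-4 + g j \left(16 + g j\right)\right) = -8 + 2 g j \left(16 + g j\right)$)
$C{\left(L \right)} = -5$ ($C{\left(L \right)} = -4 - 1 = -5$)
$l{\left(A{\left(5 \right)},-1 \right)} \left(C{\left(-5 \right)} + \frac{269}{370}\right) = \left(-8 + 2 \left(-1\right)^{2} \cdot 3^{2} + 32 \left(-1\right) 3\right) \left(-5 + \frac{269}{370}\right) = \left(-8 + 2 \cdot 1 \cdot 9 - 96\right) \left(-5 + 269 \cdot \frac{1}{370}\right) = \left(-8 + 18 - 96\right) \left(-5 + \frac{269}{370}\right) = \left(-86\right) \left(- \frac{1581}{370}\right) = \frac{67983}{185}$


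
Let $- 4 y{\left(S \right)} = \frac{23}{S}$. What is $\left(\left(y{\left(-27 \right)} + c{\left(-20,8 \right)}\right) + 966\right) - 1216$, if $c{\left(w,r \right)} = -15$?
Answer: $- \frac{28597}{108} \approx -264.79$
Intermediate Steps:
$y{\left(S \right)} = - \frac{23}{4 S}$ ($y{\left(S \right)} = - \frac{23 \frac{1}{S}}{4} = - \frac{23}{4 S}$)
$\left(\left(y{\left(-27 \right)} + c{\left(-20,8 \right)}\right) + 966\right) - 1216 = \left(\left(- \frac{23}{4 \left(-27\right)} - 15\right) + 966\right) - 1216 = \left(\left(\left(- \frac{23}{4}\right) \left(- \frac{1}{27}\right) - 15\right) + 966\right) - 1216 = \left(\left(\frac{23}{108} - 15\right) + 966\right) - 1216 = \left(- \frac{1597}{108} + 966\right) - 1216 = \frac{102731}{108} - 1216 = - \frac{28597}{108}$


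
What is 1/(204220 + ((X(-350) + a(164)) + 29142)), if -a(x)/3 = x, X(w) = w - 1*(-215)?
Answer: 1/232735 ≈ 4.2967e-6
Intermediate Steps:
X(w) = 215 + w (X(w) = w + 215 = 215 + w)
a(x) = -3*x
1/(204220 + ((X(-350) + a(164)) + 29142)) = 1/(204220 + (((215 - 350) - 3*164) + 29142)) = 1/(204220 + ((-135 - 492) + 29142)) = 1/(204220 + (-627 + 29142)) = 1/(204220 + 28515) = 1/232735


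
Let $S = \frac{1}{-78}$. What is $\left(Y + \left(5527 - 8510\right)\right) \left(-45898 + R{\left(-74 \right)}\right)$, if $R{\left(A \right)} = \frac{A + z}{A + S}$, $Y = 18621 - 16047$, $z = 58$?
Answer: $\frac{108371873554}{5773} \approx 1.8772 \cdot 10^{7}$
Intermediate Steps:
$S = - \frac{1}{78} \approx -0.012821$
$Y = 2574$ ($Y = 18621 - 16047 = 2574$)
$R{\left(A \right)} = \frac{58 + A}{- \frac{1}{78} + A}$ ($R{\left(A \right)} = \frac{A + 58}{A - \frac{1}{78}} = \frac{58 + A}{- \frac{1}{78} + A}$)
$\left(Y + \left(5527 - 8510\right)\right) \left(-45898 + R{\left(-74 \right)}\right) = \left(2574 + \left(5527 - 8510\right)\right) \left(-45898 + \frac{78 \left(58 - 74\right)}{-1 + 78 \left(-74\right)}\right) = \left(2574 - 2983\right) \left(-45898 + 78 \frac{1}{-1 - 5772} \left(-16\right)\right) = - 409 \left(-45898 + 78 \frac{1}{-5773} \left(-16\right)\right) = - 409 \left(-45898 + 78 \left(- \frac{1}{5773}\right) \left(-16\right)\right) = - 409 \left(-45898 + \frac{1248}{5773}\right) = \left(-409\right) \left(- \frac{264967906}{5773}\right) = \frac{108371873554}{5773}$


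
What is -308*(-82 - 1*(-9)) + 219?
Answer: 22703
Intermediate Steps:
-308*(-82 - 1*(-9)) + 219 = -308*(-82 + 9) + 219 = -308*(-73) + 219 = 22484 + 219 = 22703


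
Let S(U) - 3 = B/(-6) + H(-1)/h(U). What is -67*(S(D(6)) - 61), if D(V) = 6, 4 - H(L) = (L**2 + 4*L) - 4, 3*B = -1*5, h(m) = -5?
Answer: 361331/90 ≈ 4014.8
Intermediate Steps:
B = -5/3 (B = (-1*5)/3 = (1/3)*(-5) = -5/3 ≈ -1.6667)
H(L) = 8 - L**2 - 4*L (H(L) = 4 - ((L**2 + 4*L) - 4) = 4 - (-4 + L**2 + 4*L) = 4 + (4 - L**2 - 4*L) = 8 - L**2 - 4*L)
S(U) = 97/90 (S(U) = 3 + (-5/3/(-6) + (8 - 1*(-1)**2 - 4*(-1))/(-5)) = 3 + (-5/3*(-1/6) + (8 - 1*1 + 4)*(-1/5)) = 3 + (5/18 + (8 - 1 + 4)*(-1/5)) = 3 + (5/18 + 11*(-1/5)) = 3 + (5/18 - 11/5) = 3 - 173/90 = 97/90)
-67*(S(D(6)) - 61) = -67*(97/90 - 61) = -67*(-5393/90) = 361331/90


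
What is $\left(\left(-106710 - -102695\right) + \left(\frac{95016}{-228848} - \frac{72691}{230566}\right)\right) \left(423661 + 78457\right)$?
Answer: $- \frac{3324778778242246006}{1648892749} \approx -2.0164 \cdot 10^{9}$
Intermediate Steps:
$\left(\left(-106710 - -102695\right) + \left(\frac{95016}{-228848} - \frac{72691}{230566}\right)\right) \left(423661 + 78457\right) = \left(\left(-106710 + 102695\right) + \left(95016 \left(- \frac{1}{228848}\right) - \frac{72691}{230566}\right)\right) 502118 = \left(-4015 - \frac{1204457782}{1648892749}\right) 502118 = \left(- \frac{6621508845017}{1648892749}\right) 502118 = - \frac{3324778778242246006}{1648892749}$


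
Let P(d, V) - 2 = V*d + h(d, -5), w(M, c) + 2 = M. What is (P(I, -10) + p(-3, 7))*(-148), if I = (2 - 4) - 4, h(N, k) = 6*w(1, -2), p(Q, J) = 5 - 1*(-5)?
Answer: -9768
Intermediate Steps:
w(M, c) = -2 + M
p(Q, J) = 10 (p(Q, J) = 5 + 5 = 10)
h(N, k) = -6 (h(N, k) = 6*(-2 + 1) = 6*(-1) = -6)
I = -6 (I = -2 - 4 = -6)
P(d, V) = -4 + V*d (P(d, V) = 2 + (V*d - 6) = 2 + (-6 + V*d) = -4 + V*d)
(P(I, -10) + p(-3, 7))*(-148) = ((-4 - 10*(-6)) + 10)*(-148) = ((-4 + 60) + 10)*(-148) = (56 + 10)*(-148) = 66*(-148) = -9768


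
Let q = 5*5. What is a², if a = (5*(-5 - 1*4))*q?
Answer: 1265625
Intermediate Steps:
q = 25
a = -1125 (a = (5*(-5 - 1*4))*25 = (5*(-5 - 4))*25 = (5*(-9))*25 = -45*25 = -1125)
a² = (-1125)² = 1265625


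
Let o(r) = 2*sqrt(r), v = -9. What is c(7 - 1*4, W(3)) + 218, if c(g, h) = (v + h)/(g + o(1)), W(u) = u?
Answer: 1084/5 ≈ 216.80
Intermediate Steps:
c(g, h) = (-9 + h)/(2 + g) (c(g, h) = (-9 + h)/(g + 2*sqrt(1)) = (-9 + h)/(g + 2*1) = (-9 + h)/(g + 2) = (-9 + h)/(2 + g))
c(7 - 1*4, W(3)) + 218 = (-9 + 3)/(2 + (7 - 1*4)) + 218 = -6/(2 + (7 - 4)) + 218 = -6/(2 + 3) + 218 = -6/5 + 218 = 1084/5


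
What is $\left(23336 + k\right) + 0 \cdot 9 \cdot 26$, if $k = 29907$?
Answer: $53243$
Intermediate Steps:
$\left(23336 + k\right) + 0 \cdot 9 \cdot 26 = \left(23336 + 29907\right) + 0 \cdot 9 \cdot 26 = 53243 + 0 \cdot 26 = 53243 + 0 = 53243$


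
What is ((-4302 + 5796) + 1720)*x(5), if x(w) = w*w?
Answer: 80350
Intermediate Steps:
x(w) = w²
((-4302 + 5796) + 1720)*x(5) = ((-4302 + 5796) + 1720)*5² = (1494 + 1720)*25 = 3214*25 = 80350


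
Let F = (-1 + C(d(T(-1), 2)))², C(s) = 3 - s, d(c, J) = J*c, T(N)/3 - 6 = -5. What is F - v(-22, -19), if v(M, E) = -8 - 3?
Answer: 27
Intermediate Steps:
T(N) = 3 (T(N) = 18 + 3*(-5) = 18 - 15 = 3)
v(M, E) = -11
F = 16 (F = (-1 + (3 - 2*3))² = (-1 + (3 - 1*6))² = (-1 + (3 - 6))² = (-1 - 3)² = (-4)² = 16)
F - v(-22, -19) = 16 - 1*(-11) = 16 + 11 = 27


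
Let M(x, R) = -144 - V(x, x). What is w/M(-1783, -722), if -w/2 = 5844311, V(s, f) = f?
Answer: -1062602/149 ≈ -7131.6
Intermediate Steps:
w = -11688622 (w = -2*5844311 = -11688622)
M(x, R) = -144 - x
w/M(-1783, -722) = -11688622/(-144 - 1*(-1783)) = -11688622/(-144 + 1783) = -11688622/1639 = -11688622*1/1639 = -1062602/149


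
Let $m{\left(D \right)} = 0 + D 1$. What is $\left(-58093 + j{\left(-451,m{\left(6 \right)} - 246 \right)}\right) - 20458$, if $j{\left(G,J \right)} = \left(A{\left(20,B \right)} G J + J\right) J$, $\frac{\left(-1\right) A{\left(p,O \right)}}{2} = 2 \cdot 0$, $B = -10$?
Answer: $-20951$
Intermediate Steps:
$m{\left(D \right)} = D$ ($m{\left(D \right)} = 0 + D = D$)
$A{\left(p,O \right)} = 0$ ($A{\left(p,O \right)} = - 2 \cdot 2 \cdot 0 = \left(-2\right) 0 = 0$)
$j{\left(G,J \right)} = J^{2}$ ($j{\left(G,J \right)} = \left(0 G J + J\right) J = \left(0 J + J\right) J = \left(0 + J\right) J = J J = J^{2}$)
$\left(-58093 + j{\left(-451,m{\left(6 \right)} - 246 \right)}\right) - 20458 = \left(-58093 + \left(6 - 246\right)^{2}\right) - 20458 = \left(-58093 + \left(-240\right)^{2}\right) - 20458 = \left(-58093 + 57600\right) - 20458 = -493 - 20458 = -20951$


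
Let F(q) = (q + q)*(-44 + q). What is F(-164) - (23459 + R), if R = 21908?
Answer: 22857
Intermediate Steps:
F(q) = 2*q*(-44 + q) (F(q) = (2*q)*(-44 + q) = 2*q*(-44 + q))
F(-164) - (23459 + R) = 2*(-164)*(-44 - 164) - (23459 + 21908) = 2*(-164)*(-208) - 1*45367 = 68224 - 45367 = 22857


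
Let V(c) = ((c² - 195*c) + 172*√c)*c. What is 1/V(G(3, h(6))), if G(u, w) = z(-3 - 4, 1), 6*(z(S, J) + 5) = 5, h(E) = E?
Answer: -51624/210453845 + 222912*I*√6/5261346125 ≈ -0.0002453 + 0.00010378*I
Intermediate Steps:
z(S, J) = -25/6 (z(S, J) = -5 + (⅙)*5 = -5 + ⅚ = -25/6)
G(u, w) = -25/6
V(c) = c*(c² - 195*c + 172*√c) (V(c) = (c² - 195*c + 172*√c)*c = c*(c² - 195*c + 172*√c))
1/V(G(3, h(6))) = 1/((-25/6)³ - 195*(-25/6)² + 172*(-25/6)^(3/2)) = 1/(-15625/216 - 195*625/36 + 172*(-125*I*√6/36)) = 1/(-15625/216 - 40625/12 - 5375*I*√6/9) = 1/(-746875/216 - 5375*I*√6/9)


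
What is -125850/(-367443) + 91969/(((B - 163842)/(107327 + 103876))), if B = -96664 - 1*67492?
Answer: -2379072948645967/40173523038 ≈ -59220.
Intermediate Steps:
B = -164156 (B = -96664 - 67492 = -164156)
-125850/(-367443) + 91969/(((B - 163842)/(107327 + 103876))) = -125850/(-367443) + 91969/(((-164156 - 163842)/(107327 + 103876))) = -125850*(-1/367443) + 91969/((-327998/211203)) = 41950/122481 + 91969/((-327998*1/211203)) = 41950/122481 + 91969/(-327998/211203) = 41950/122481 + 91969*(-211203/327998) = 41950/122481 - 19424128707/327998 = -2379072948645967/40173523038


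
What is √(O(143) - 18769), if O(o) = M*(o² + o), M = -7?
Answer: I*√162913 ≈ 403.63*I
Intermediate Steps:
O(o) = -7*o - 7*o² (O(o) = -7*(o² + o) = -7*(o + o²) = -7*o - 7*o²)
√(O(143) - 18769) = √(-7*143*(1 + 143) - 18769) = √(-7*143*144 - 18769) = √(-144144 - 18769) = √(-162913) = I*√162913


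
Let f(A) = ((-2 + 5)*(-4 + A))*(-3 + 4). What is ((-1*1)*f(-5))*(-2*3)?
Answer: -162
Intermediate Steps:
f(A) = -12 + 3*A (f(A) = (3*(-4 + A))*1 = (-12 + 3*A)*1 = -12 + 3*A)
((-1*1)*f(-5))*(-2*3) = ((-1*1)*(-12 + 3*(-5)))*(-2*3) = -(-12 - 15)*(-6) = -1*(-27)*(-6) = 27*(-6) = -162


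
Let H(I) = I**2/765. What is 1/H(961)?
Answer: 765/923521 ≈ 0.00082835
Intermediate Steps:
H(I) = I**2/765 (H(I) = I**2*(1/765) = I**2/765)
1/H(961) = 1/((1/765)*961**2) = 1/((1/765)*923521) = 1/(923521/765) = 765/923521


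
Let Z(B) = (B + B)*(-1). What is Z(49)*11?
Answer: -1078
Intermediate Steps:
Z(B) = -2*B (Z(B) = (2*B)*(-1) = -2*B)
Z(49)*11 = -2*49*11 = -98*11 = -1078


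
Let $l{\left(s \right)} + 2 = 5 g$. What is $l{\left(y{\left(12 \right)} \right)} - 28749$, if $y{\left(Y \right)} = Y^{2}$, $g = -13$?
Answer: $-28816$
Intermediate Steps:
$l{\left(s \right)} = -67$ ($l{\left(s \right)} = -2 + 5 \left(-13\right) = -2 - 65 = -67$)
$l{\left(y{\left(12 \right)} \right)} - 28749 = -67 - 28749 = -28816$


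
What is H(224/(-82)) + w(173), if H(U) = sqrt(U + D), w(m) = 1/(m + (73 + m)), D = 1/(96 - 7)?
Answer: 1/419 + 3*I*sqrt(4024847)/3649 ≈ 0.0023866 + 1.6494*I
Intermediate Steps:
D = 1/89 ≈ 0.011236
w(m) = 1/(73 + 2*m)
H(U) = sqrt(1/89 + U) (H(U) = sqrt(U + 1/89) = sqrt(1/89 + U))
H(224/(-82)) + w(173) = sqrt(89 + 7921*(224/(-82)))/89 + 1/(73 + 2*173) = sqrt(89 + 7921*(224*(-1/82)))/89 + 1/(73 + 346) = sqrt(89 + 7921*(-112/41))/89 + 1/419 = sqrt(89 - 887152/41)/89 + 1/419 = sqrt(-883503/41)/89 + 1/419 = (3*I*sqrt(4024847)/41)/89 + 1/419 = 3*I*sqrt(4024847)/3649 + 1/419 = 1/419 + 3*I*sqrt(4024847)/3649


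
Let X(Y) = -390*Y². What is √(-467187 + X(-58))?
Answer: 3*I*√197683 ≈ 1333.8*I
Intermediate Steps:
√(-467187 + X(-58)) = √(-467187 - 390*(-58)²) = √(-467187 - 390*3364) = √(-467187 - 1311960) = √(-1779147) = 3*I*√197683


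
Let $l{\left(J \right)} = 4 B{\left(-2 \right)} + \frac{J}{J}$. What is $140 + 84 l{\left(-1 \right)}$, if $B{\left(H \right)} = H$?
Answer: $-448$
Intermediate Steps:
$l{\left(J \right)} = -7$ ($l{\left(J \right)} = 4 \left(-2\right) + \frac{J}{J} = -8 + 1 = -7$)
$140 + 84 l{\left(-1 \right)} = 140 + 84 \left(-7\right) = 140 - 588 = -448$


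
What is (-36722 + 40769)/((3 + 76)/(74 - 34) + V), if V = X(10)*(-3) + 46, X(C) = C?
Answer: 161880/719 ≈ 225.15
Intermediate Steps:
V = 16 (V = 10*(-3) + 46 = -30 + 46 = 16)
(-36722 + 40769)/((3 + 76)/(74 - 34) + V) = (-36722 + 40769)/((3 + 76)/(74 - 34) + 16) = 4047/(79/40 + 16) = 4047/(719/40) = 4047*(40/719) = 161880/719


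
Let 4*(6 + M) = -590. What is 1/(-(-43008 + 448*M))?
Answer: 1/111776 ≈ 8.9465e-6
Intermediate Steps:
M = -307/2 (M = -6 + (¼)*(-590) = -6 - 295/2 = -307/2 ≈ -153.50)
1/(-(-43008 + 448*M)) = 1/(-448/(1/(-96 - 307/2))) = 1/(-448/(1/(-499/2))) = 1/(-448/(-2/499)) = 1/(-448*(-499/2)) = 1/111776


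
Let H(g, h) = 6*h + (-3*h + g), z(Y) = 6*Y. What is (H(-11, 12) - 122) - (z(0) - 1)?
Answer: -96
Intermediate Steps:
H(g, h) = g + 3*h (H(g, h) = 6*h + (g - 3*h) = g + 3*h)
(H(-11, 12) - 122) - (z(0) - 1) = ((-11 + 3*12) - 122) - (6*0 - 1) = ((-11 + 36) - 122) - (0 - 1) = (25 - 122) - (-1) = -97 - 1*(-1) = -97 + 1 = -96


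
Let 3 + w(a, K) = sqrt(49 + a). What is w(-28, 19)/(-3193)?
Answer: 3/3193 - sqrt(21)/3193 ≈ -0.00049564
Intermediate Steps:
w(a, K) = -3 + sqrt(49 + a)
w(-28, 19)/(-3193) = (-3 + sqrt(49 - 28))/(-3193) = (-3 + sqrt(21))*(-1/3193) = 3/3193 - sqrt(21)/3193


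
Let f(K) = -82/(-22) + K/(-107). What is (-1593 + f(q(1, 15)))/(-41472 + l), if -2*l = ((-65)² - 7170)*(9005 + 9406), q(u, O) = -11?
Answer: -3740906/63719779827 ≈ -5.8709e-5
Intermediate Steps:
f(K) = 41/11 - K/107 (f(K) = -82*(-1/22) + K*(-1/107) = 41/11 - K/107)
l = 54220395/2 (l = -((-65)² - 7170)*(9005 + 9406)/2 = -(4225 - 7170)*18411/2 = -(-2945)*18411/2 = -½*(-54220395) = 54220395/2 ≈ 2.7110e+7)
(-1593 + f(q(1, 15)))/(-41472 + l) = (-1593 + (41/11 - 1/107*(-11)))/(-41472 + 54220395/2) = (-1593 + (41/11 + 11/107))/(54137451/2) = (-1593 + 4508/1177)*(2/54137451) = -1870453/1177*2/54137451 = -3740906/63719779827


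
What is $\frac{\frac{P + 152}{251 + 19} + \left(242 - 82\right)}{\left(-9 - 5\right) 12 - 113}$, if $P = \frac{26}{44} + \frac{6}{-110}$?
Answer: $- \frac{1589593}{2781900} \approx -0.57141$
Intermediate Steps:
$P = \frac{59}{110}$ ($P = 26 \cdot \frac{1}{44} + 6 \left(- \frac{1}{110}\right) = \frac{13}{22} - \frac{3}{55} = \frac{59}{110} \approx 0.53636$)
$\frac{\frac{P + 152}{251 + 19} + \left(242 - 82\right)}{\left(-9 - 5\right) 12 - 113} = \frac{\frac{\frac{59}{110} + 152}{251 + 19} + \left(242 - 82\right)}{\left(-9 - 5\right) 12 - 113} = \frac{\frac{16779}{110 \cdot 270} + 160}{\left(-14\right) 12 - 113} = \frac{\frac{16779}{110} \cdot \frac{1}{270} + 160}{-168 - 113} = \frac{\frac{5593}{9900} + 160}{-281} = \frac{1589593}{9900} \left(- \frac{1}{281}\right) = - \frac{1589593}{2781900}$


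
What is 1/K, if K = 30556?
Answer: 1/30556 ≈ 3.2727e-5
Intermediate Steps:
1/K = 1/30556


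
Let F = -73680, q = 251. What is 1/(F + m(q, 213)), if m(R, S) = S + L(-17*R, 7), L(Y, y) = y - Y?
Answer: -1/69193 ≈ -1.4452e-5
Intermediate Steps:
m(R, S) = 7 + S + 17*R (m(R, S) = S + (7 - (-17)*R) = S + (7 + 17*R) = 7 + S + 17*R)
1/(F + m(q, 213)) = 1/(-73680 + (7 + 213 + 17*251)) = 1/(-73680 + (7 + 213 + 4267)) = 1/(-73680 + 4487) = 1/(-69193) = -1/69193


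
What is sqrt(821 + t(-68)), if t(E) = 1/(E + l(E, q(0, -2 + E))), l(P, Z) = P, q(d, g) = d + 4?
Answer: sqrt(3796270)/68 ≈ 28.653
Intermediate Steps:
q(d, g) = 4 + d
t(E) = 1/(2*E) (t(E) = 1/(E + E) = 1/(2*E))
sqrt(821 + t(-68)) = sqrt(821 + (1/2)/(-68)) = sqrt(821 + (1/2)*(-1/68)) = sqrt(821 - 1/136) = sqrt(111655/136) = sqrt(3796270)/68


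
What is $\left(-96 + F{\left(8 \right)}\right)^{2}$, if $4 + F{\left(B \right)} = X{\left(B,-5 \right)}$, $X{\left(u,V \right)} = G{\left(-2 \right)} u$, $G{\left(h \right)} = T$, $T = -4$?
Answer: $17424$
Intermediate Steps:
$G{\left(h \right)} = -4$
$X{\left(u,V \right)} = - 4 u$
$F{\left(B \right)} = -4 - 4 B$
$\left(-96 + F{\left(8 \right)}\right)^{2} = \left(-96 - 36\right)^{2} = \left(-132\right)^{2} = 17424$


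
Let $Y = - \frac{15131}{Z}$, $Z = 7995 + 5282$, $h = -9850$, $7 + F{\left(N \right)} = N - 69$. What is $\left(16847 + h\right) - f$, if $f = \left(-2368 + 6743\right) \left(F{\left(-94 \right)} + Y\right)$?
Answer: $\frac{10033866044}{13277} \approx 7.5573 \cdot 10^{5}$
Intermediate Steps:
$F{\left(N \right)} = -76 + N$ ($F{\left(N \right)} = -7 + \left(N - 69\right) = -7 + \left(-69 + N\right) = -76 + N$)
$Z = 13277$
$Y = - \frac{15131}{13277} \approx -1.1396$
$f = - \frac{9940966875}{13277}$ ($f = \left(-2368 + 6743\right) \left(\left(-76 - 94\right) - \frac{15131}{13277}\right) = 4375 \left(-170 - \frac{15131}{13277}\right) = 4375 \left(- \frac{2272221}{13277}\right) = - \frac{9940966875}{13277} \approx -7.4874 \cdot 10^{5}$)
$\left(16847 + h\right) - f = \left(16847 - 9850\right) - - \frac{9940966875}{13277} = 6997 + \frac{9940966875}{13277} = \frac{10033866044}{13277}$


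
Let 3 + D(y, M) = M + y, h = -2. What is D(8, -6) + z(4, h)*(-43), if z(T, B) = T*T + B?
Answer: -603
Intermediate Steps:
D(y, M) = -3 + M + y (D(y, M) = -3 + (M + y) = -3 + M + y)
z(T, B) = B + T² (z(T, B) = T² + B = B + T²)
D(8, -6) + z(4, h)*(-43) = (-3 - 6 + 8) + (-2 + 4²)*(-43) = -1 + (-2 + 16)*(-43) = -1 + 14*(-43) = -1 - 602 = -603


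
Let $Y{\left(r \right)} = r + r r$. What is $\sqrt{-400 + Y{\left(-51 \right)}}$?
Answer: $5 \sqrt{86} \approx 46.368$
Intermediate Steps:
$Y{\left(r \right)} = r + r^{2}$
$\sqrt{-400 + Y{\left(-51 \right)}} = \sqrt{-400 - 51 \left(1 - 51\right)} = \sqrt{-400 - -2550} = \sqrt{-400 + 2550} = \sqrt{2150} = 5 \sqrt{86}$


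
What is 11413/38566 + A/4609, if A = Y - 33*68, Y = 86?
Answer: -2783901/16159154 ≈ -0.17228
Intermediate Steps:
A = -2158 (A = 86 - 33*68 = 86 - 2244 = -2158)
11413/38566 + A/4609 = 11413/38566 - 2158/4609 = -2783901/16159154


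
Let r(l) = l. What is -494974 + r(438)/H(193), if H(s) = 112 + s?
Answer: -150966632/305 ≈ -4.9497e+5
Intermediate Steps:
-494974 + r(438)/H(193) = -494974 + 438/(112 + 193) = -494974 + 438/305 = -150966632/305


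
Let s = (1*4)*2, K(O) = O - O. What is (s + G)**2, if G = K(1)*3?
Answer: 64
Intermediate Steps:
K(O) = 0
s = 8 (s = 4*2 = 8)
G = 0 (G = 0*3 = 0)
(s + G)**2 = (8 + 0)**2 = 8**2 = 64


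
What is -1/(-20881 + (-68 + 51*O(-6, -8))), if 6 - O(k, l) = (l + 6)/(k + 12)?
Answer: 1/20626 ≈ 4.8482e-5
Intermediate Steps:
O(k, l) = 6 - (6 + l)/(12 + k) (O(k, l) = 6 - (l + 6)/(k + 12) = 6 - (6 + l)/(12 + k))
-1/(-20881 + (-68 + 51*O(-6, -8))) = -1/(-20881 + (-68 + 51*((66 - 1*(-8) + 6*(-6))/(12 - 6)))) = -1/(-20881 + (-68 + 51*((66 + 8 - 36)/6))) = -1/(-20881 + (-68 + 51*((⅙)*38))) = -1/(-20881 + (-68 + 51*(19/3))) = -1/(-20881 + (-68 + 323)) = -1/(-20881 + 255) = -1/(-20626) = -1*(-1/20626) = 1/20626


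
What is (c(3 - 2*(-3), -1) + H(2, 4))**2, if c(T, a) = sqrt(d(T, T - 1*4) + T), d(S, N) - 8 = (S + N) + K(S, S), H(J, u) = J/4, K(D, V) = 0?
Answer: 125/4 + sqrt(31) ≈ 36.818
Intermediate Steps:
H(J, u) = J/4 (H(J, u) = J*(1/4) = J/4)
d(S, N) = 8 + N + S (d(S, N) = 8 + ((S + N) + 0) = 8 + ((N + S) + 0) = 8 + (N + S) = 8 + N + S)
c(T, a) = sqrt(4 + 3*T) (c(T, a) = sqrt((8 + (T - 1*4) + T) + T) = sqrt((8 + (T - 4) + T) + T) = sqrt((8 + (-4 + T) + T) + T) = sqrt((4 + 2*T) + T) = sqrt(4 + 3*T))
(c(3 - 2*(-3), -1) + H(2, 4))**2 = (sqrt(4 + 3*(3 - 2*(-3))) + (1/4)*2)**2 = (sqrt(4 + 3*(3 + 6)) + 1/2)**2 = (sqrt(4 + 3*9) + 1/2)**2 = (sqrt(4 + 27) + 1/2)**2 = (sqrt(31) + 1/2)**2 = (1/2 + sqrt(31))**2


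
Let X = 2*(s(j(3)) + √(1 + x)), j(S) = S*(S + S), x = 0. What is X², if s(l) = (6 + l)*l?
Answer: 749956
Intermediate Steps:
j(S) = 2*S² (j(S) = S*(2*S) = 2*S²)
s(l) = l*(6 + l)
X = 866 (X = 2*((2*3²)*(6 + 2*3²) + √(1 + 0)) = 2*((2*9)*(6 + 2*9) + √1) = 2*(18*(6 + 18) + 1) = 2*(18*24 + 1) = 2*(432 + 1) = 2*433 = 866)
X² = 866² = 749956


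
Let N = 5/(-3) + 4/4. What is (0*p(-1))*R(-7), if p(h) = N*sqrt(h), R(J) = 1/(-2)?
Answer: 0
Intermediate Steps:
R(J) = -1/2
N = -2/3 (N = 5*(-1/3) + 4*(1/4) = -5/3 + 1 = -2/3 ≈ -0.66667)
p(h) = -2*sqrt(h)/3
(0*p(-1))*R(-7) = (0*(-2*I/3))*(-1/2) = 0*(-1/2) = 0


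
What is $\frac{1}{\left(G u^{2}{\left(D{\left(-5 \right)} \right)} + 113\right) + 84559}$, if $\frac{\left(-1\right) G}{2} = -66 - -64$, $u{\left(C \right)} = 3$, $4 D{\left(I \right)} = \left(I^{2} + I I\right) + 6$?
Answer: $\frac{1}{84708} \approx 1.1805 \cdot 10^{-5}$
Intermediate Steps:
$D{\left(I \right)} = \frac{3}{2} + \frac{I^{2}}{2}$ ($D{\left(I \right)} = \frac{\left(I^{2} + I I\right) + 6}{4} = \frac{\left(I^{2} + I^{2}\right) + 6}{4} = \frac{2 I^{2} + 6}{4} = \frac{6 + 2 I^{2}}{4} = \frac{3}{2} + \frac{I^{2}}{2}$)
$G = 4$ ($G = - 2 \left(-66 - -64\right) = - 2 \left(-66 + 64\right) = \left(-2\right) \left(-2\right) = 4$)
$\frac{1}{\left(G u^{2}{\left(D{\left(-5 \right)} \right)} + 113\right) + 84559} = \frac{1}{\left(4 \cdot 3^{2} + 113\right) + 84559} = \frac{1}{\left(4 \cdot 9 + 113\right) + 84559} = \frac{1}{\left(36 + 113\right) + 84559} = \frac{1}{149 + 84559} = \frac{1}{84708}$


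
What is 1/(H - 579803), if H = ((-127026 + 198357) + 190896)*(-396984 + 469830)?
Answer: 1/19101608239 ≈ 5.2352e-11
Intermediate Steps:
H = 19102188042 (H = (71331 + 190896)*72846 = 262227*72846 = 19102188042)
1/(H - 579803) = 1/(19102188042 - 579803) = 1/19101608239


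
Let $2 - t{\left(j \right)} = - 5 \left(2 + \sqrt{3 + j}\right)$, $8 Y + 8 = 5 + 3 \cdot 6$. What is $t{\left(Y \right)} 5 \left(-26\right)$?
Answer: $-1560 - \frac{325 \sqrt{78}}{2} \approx -2995.2$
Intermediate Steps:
$Y = \frac{15}{8}$ ($Y = -1 + \frac{5 + 3 \cdot 6}{8} = -1 + \frac{5 + 18}{8} = -1 + \frac{1}{8} \cdot 23 = -1 + \frac{23}{8} = \frac{15}{8} \approx 1.875$)
$t{\left(j \right)} = 12 + 5 \sqrt{3 + j}$ ($t{\left(j \right)} = 2 - - 5 \left(2 + \sqrt{3 + j}\right) = 2 - \left(-10 - 5 \sqrt{3 + j}\right) = 2 + \left(10 + 5 \sqrt{3 + j}\right) = 12 + 5 \sqrt{3 + j}$)
$t{\left(Y \right)} 5 \left(-26\right) = \left(12 + 5 \sqrt{3 + \frac{15}{8}}\right) 5 \left(-26\right) = \left(12 + 5 \sqrt{\frac{39}{8}}\right) 5 \left(-26\right) = \left(12 + 5 \frac{\sqrt{78}}{4}\right) 5 \left(-26\right) = \left(12 + \frac{5 \sqrt{78}}{4}\right) 5 \left(-26\right) = \left(60 + \frac{25 \sqrt{78}}{4}\right) \left(-26\right) = -1560 - \frac{325 \sqrt{78}}{2}$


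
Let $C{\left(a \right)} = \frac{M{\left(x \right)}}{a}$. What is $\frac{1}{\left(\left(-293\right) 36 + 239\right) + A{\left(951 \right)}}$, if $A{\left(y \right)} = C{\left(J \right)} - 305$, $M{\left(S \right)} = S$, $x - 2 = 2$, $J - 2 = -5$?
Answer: $- \frac{3}{31846} \approx -9.4203 \cdot 10^{-5}$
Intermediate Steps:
$J = -3$ ($J = 2 - 5 = -3$)
$x = 4$ ($x = 2 + 2 = 4$)
$C{\left(a \right)} = \frac{4}{a}$
$A{\left(y \right)} = - \frac{919}{3}$ ($A{\left(y \right)} = \frac{4}{-3} - 305 = 4 \left(- \frac{1}{3}\right) - 305 = - \frac{4}{3} - 305 = - \frac{919}{3}$)
$\frac{1}{\left(\left(-293\right) 36 + 239\right) + A{\left(951 \right)}} = \frac{1}{\left(\left(-293\right) 36 + 239\right) - \frac{919}{3}} = \frac{1}{\left(-10548 + 239\right) - \frac{919}{3}} = \frac{1}{-10309 - \frac{919}{3}} = \frac{1}{- \frac{31846}{3}} = - \frac{3}{31846}$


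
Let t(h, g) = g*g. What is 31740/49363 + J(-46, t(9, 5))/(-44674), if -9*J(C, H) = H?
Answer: 12762808915/19847183958 ≈ 0.64305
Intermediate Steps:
t(h, g) = g²
J(C, H) = -H/9
31740/49363 + J(-46, t(9, 5))/(-44674) = 31740/49363 - ⅑*5²/(-44674) = 31740*(1/49363) - ⅑*25*(-1/44674) = 31740/49363 - 25/9*(-1/44674) = 31740/49363 + 25/402066 = 12762808915/19847183958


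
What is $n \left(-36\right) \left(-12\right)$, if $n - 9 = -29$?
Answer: $-8640$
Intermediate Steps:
$n = -20$ ($n = 9 - 29 = -20$)
$n \left(-36\right) \left(-12\right) = \left(-20\right) \left(-36\right) \left(-12\right) = 720 \left(-12\right) = -8640$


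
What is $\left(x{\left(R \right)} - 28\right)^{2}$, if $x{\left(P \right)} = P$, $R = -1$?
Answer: $841$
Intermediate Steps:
$\left(x{\left(R \right)} - 28\right)^{2} = \left(-1 - 28\right)^{2} = \left(-29\right)^{2} = 841$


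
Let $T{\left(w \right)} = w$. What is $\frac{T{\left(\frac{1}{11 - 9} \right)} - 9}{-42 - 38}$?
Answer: $\frac{17}{160} \approx 0.10625$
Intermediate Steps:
$\frac{T{\left(\frac{1}{11 - 9} \right)} - 9}{-42 - 38} = \frac{\frac{1}{11 - 9} - 9}{-42 - 38} = \frac{\frac{1}{2} - 9}{-80} = - \frac{\frac{1}{2} - 9}{80} = \left(- \frac{1}{80}\right) \left(- \frac{17}{2}\right) = \frac{17}{160}$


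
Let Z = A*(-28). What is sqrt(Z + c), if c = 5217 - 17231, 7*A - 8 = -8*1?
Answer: I*sqrt(12014) ≈ 109.61*I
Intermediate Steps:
A = 0 (A = 8/7 + (-8*1)/7 = 8/7 + (1/7)*(-8) = 8/7 - 8/7 = 0)
c = -12014
Z = 0 (Z = 0*(-28) = 0)
sqrt(Z + c) = sqrt(0 - 12014) = sqrt(-12014) = I*sqrt(12014)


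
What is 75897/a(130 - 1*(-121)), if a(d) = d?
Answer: 75897/251 ≈ 302.38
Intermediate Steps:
75897/a(130 - 1*(-121)) = 75897/(130 - 1*(-121)) = 75897/(130 + 121) = 75897/251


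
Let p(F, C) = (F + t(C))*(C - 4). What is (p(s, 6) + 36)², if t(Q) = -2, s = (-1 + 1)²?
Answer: 1024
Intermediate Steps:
s = 0 (s = 0² = 0)
p(F, C) = (-4 + C)*(-2 + F) (p(F, C) = (F - 2)*(C - 4) = (-2 + F)*(-4 + C) = (-4 + C)*(-2 + F))
(p(s, 6) + 36)² = ((8 - 4*0 - 2*6 + 6*0) + 36)² = ((8 + 0 - 12 + 0) + 36)² = (-4 + 36)² = 32² = 1024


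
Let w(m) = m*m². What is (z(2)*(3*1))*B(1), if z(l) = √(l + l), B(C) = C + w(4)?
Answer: 390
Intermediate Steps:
w(m) = m³
B(C) = 64 + C (B(C) = C + 4³ = C + 64 = 64 + C)
z(l) = √2*√l (z(l) = √(2*l) = √2*√l)
(z(2)*(3*1))*B(1) = ((√2*√2)*(3*1))*(64 + 1) = (2*3)*65 = 6*65 = 390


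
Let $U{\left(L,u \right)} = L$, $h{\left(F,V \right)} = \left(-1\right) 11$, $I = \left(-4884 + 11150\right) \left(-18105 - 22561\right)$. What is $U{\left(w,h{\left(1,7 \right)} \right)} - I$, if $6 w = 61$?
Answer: $\frac{1528878997}{6} \approx 2.5481 \cdot 10^{8}$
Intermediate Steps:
$w = \frac{61}{6}$ ($w = \frac{1}{6} \cdot 61 = \frac{61}{6} \approx 10.167$)
$I = -254813156$ ($I = 6266 \left(-18105 - 22561\right) = 6266 \left(-40666\right) = -254813156$)
$h{\left(F,V \right)} = -11$
$U{\left(w,h{\left(1,7 \right)} \right)} - I = \frac{61}{6} - -254813156 = \frac{61}{6} + 254813156 = \frac{1528878997}{6}$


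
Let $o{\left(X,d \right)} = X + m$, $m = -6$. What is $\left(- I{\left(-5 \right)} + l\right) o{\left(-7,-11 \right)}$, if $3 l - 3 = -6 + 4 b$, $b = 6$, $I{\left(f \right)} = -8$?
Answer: $-195$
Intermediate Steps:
$o{\left(X,d \right)} = -6 + X$ ($o{\left(X,d \right)} = X - 6 = -6 + X$)
$l = 7$ ($l = 1 + \frac{-6 + 4 \cdot 6}{3} = 1 + \frac{-6 + 24}{3} = 1 + \frac{1}{3} \cdot 18 = 1 + 6 = 7$)
$\left(- I{\left(-5 \right)} + l\right) o{\left(-7,-11 \right)} = \left(\left(-1\right) \left(-8\right) + 7\right) \left(-6 - 7\right) = \left(8 + 7\right) \left(-13\right) = 15 \left(-13\right) = -195$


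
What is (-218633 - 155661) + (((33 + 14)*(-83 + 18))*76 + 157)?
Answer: -606317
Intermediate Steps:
(-218633 - 155661) + (((33 + 14)*(-83 + 18))*76 + 157) = -374294 + ((47*(-65))*76 + 157) = -374294 + (-3055*76 + 157) = -374294 + (-232180 + 157) = -374294 - 232023 = -606317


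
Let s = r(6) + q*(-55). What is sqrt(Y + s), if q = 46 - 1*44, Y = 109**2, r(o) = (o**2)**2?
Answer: sqrt(13067) ≈ 114.31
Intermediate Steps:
r(o) = o**4
Y = 11881
q = 2 (q = 46 - 44 = 2)
s = 1186 (s = 6**4 + 2*(-55) = 1296 - 110 = 1186)
sqrt(Y + s) = sqrt(11881 + 1186) = sqrt(13067)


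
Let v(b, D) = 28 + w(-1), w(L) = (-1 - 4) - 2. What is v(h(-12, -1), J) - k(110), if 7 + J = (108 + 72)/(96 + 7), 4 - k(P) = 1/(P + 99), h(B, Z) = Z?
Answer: 3554/209 ≈ 17.005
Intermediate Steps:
w(L) = -7 (w(L) = -5 - 2 = -7)
k(P) = 4 - 1/(99 + P) (k(P) = 4 - 1/(P + 99) = 4 - 1/(99 + P))
J = -541/103 (J = -7 + (108 + 72)/(96 + 7) = -7 + 180/103 = -541/103 ≈ -5.2524)
v(b, D) = 21 (v(b, D) = 28 - 7 = 21)
v(h(-12, -1), J) - k(110) = 21 - (395 + 4*110)/(99 + 110) = 21 - (395 + 440)/209 = 21 - 835/209 = 3554/209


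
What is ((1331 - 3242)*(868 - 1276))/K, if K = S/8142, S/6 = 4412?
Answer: 264509154/1103 ≈ 2.3981e+5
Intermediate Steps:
S = 26472 (S = 6*4412 = 26472)
K = 4412/1357 (K = 26472/8142 = 26472*(1/8142) = 4412/1357 ≈ 3.2513)
((1331 - 3242)*(868 - 1276))/K = ((1331 - 3242)*(868 - 1276))/(4412/1357) = -1911*(-408)*(1357/4412) = 779688*(1357/4412) = 264509154/1103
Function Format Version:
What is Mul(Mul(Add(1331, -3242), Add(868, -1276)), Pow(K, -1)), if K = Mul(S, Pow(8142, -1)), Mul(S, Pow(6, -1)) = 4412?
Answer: Rational(264509154, 1103) ≈ 2.3981e+5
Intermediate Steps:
S = 26472 (S = Mul(6, 4412) = 26472)
K = Rational(4412, 1357) (K = Mul(26472, Pow(8142, -1)) = Mul(26472, Rational(1, 8142)) = Rational(4412, 1357) ≈ 3.2513)
Mul(Mul(Add(1331, -3242), Add(868, -1276)), Pow(K, -1)) = Mul(Mul(Add(1331, -3242), Add(868, -1276)), Pow(Rational(4412, 1357), -1)) = Mul(Mul(-1911, -408), Rational(1357, 4412)) = Mul(779688, Rational(1357, 4412)) = Rational(264509154, 1103)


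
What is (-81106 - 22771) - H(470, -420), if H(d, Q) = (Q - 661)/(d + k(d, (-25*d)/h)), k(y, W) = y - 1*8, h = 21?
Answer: -96812283/932 ≈ -1.0388e+5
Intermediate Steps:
k(y, W) = -8 + y (k(y, W) = y - 8 = -8 + y)
H(d, Q) = (-661 + Q)/(-8 + 2*d) (H(d, Q) = (Q - 661)/(d + (-8 + d)) = (-661 + Q)/(-8 + 2*d))
(-81106 - 22771) - H(470, -420) = (-81106 - 22771) - (-661 - 420)/(2*(-4 + 470)) = -103877 - (-1081)/(2*466) = -103877 - 1*(-1081/932) = -103877 + 1081/932 = -96812283/932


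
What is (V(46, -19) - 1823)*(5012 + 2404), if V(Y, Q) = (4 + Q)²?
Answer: -11850768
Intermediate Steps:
(V(46, -19) - 1823)*(5012 + 2404) = ((4 - 19)² - 1823)*(5012 + 2404) = ((-15)² - 1823)*7416 = (225 - 1823)*7416 = -1598*7416 = -11850768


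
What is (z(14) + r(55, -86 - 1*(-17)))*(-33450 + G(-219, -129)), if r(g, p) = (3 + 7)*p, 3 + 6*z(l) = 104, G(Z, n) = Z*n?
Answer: 6999587/2 ≈ 3.4998e+6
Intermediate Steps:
z(l) = 101/6 (z(l) = -½ + (⅙)*104 = -½ + 52/3 = 101/6)
r(g, p) = 10*p
(z(14) + r(55, -86 - 1*(-17)))*(-33450 + G(-219, -129)) = (101/6 + 10*(-86 - 1*(-17)))*(-33450 - 219*(-129)) = (101/6 + 10*(-86 + 17))*(-33450 + 28251) = (101/6 + 10*(-69))*(-5199) = (101/6 - 690)*(-5199) = -4039/6*(-5199) = 6999587/2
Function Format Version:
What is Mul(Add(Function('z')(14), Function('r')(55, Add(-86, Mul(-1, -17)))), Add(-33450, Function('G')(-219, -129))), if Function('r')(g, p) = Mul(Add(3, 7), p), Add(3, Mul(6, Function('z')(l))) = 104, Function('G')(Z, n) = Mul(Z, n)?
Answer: Rational(6999587, 2) ≈ 3.4998e+6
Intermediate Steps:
Function('z')(l) = Rational(101, 6) (Function('z')(l) = Add(Rational(-1, 2), Mul(Rational(1, 6), 104)) = Add(Rational(-1, 2), Rational(52, 3)) = Rational(101, 6))
Function('r')(g, p) = Mul(10, p)
Mul(Add(Function('z')(14), Function('r')(55, Add(-86, Mul(-1, -17)))), Add(-33450, Function('G')(-219, -129))) = Mul(Add(Rational(101, 6), Mul(10, Add(-86, Mul(-1, -17)))), Add(-33450, Mul(-219, -129))) = Mul(Add(Rational(101, 6), Mul(10, Add(-86, 17))), Add(-33450, 28251)) = Mul(Add(Rational(101, 6), Mul(10, -69)), -5199) = Mul(Add(Rational(101, 6), -690), -5199) = Mul(Rational(-4039, 6), -5199) = Rational(6999587, 2)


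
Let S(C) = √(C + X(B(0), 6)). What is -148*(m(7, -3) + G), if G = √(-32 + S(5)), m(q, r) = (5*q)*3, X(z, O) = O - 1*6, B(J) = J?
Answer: -15540 - 148*I*√(32 - √5) ≈ -15540.0 - 807.43*I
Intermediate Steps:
X(z, O) = -6 + O (X(z, O) = O - 6 = -6 + O)
m(q, r) = 15*q
S(C) = √C (S(C) = √(C + (-6 + 6)) = √(C + 0) = √C)
G = √(-32 + √5) ≈ 5.4556*I
-148*(m(7, -3) + G) = -148*(15*7 + √(-32 + √5)) = -148*(105 + √(-32 + √5)) = -15540 - 148*√(-32 + √5)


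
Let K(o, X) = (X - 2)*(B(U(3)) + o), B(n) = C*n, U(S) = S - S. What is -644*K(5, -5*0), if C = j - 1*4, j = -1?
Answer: 6440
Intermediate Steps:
U(S) = 0
C = -5 (C = -1 - 1*4 = -1 - 4 = -5)
B(n) = -5*n
K(o, X) = o*(-2 + X) (K(o, X) = (X - 2)*(-5*0 + o) = (-2 + X)*(0 + o) = (-2 + X)*o = o*(-2 + X))
-644*K(5, -5*0) = -3220*(-2 - 5*0) = -3220*(-2 + 0) = -3220*(-2) = -644*(-10) = 6440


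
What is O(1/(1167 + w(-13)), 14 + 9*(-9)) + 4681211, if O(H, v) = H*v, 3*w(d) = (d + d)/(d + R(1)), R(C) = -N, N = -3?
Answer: 82005453293/17518 ≈ 4.6812e+6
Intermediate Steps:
R(C) = 3 (R(C) = -1*(-3) = 3)
w(d) = 2*d/(3*(3 + d)) (w(d) = ((d + d)/(d + 3))/3 = ((2*d)/(3 + d))/3 = (2*d/(3 + d))/3 = 2*d/(3*(3 + d)))
O(1/(1167 + w(-13)), 14 + 9*(-9)) + 4681211 = (14 + 9*(-9))/(1167 + (2/3)*(-13)/(3 - 13)) + 4681211 = (14 - 81)/(1167 + (2/3)*(-13)/(-10)) + 4681211 = -67/(1167 + (2/3)*(-13)*(-1/10)) + 4681211 = -67/(1167 + 13/15) + 4681211 = -67/(17518/15) + 4681211 = (15/17518)*(-67) + 4681211 = -1005/17518 + 4681211 = 82005453293/17518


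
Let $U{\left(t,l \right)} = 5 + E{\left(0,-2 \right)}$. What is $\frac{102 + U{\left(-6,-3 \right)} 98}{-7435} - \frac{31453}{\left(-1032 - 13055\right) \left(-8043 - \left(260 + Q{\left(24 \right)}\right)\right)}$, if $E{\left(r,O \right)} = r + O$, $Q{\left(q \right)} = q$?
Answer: $- \frac{46685622859}{872143708315} \approx -0.05353$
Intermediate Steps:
$E{\left(r,O \right)} = O + r$
$U{\left(t,l \right)} = 3$ ($U{\left(t,l \right)} = 5 + \left(-2 + 0\right) = 5 - 2 = 3$)
$\frac{102 + U{\left(-6,-3 \right)} 98}{-7435} - \frac{31453}{\left(-1032 - 13055\right) \left(-8043 - \left(260 + Q{\left(24 \right)}\right)\right)} = \frac{102 + 3 \cdot 98}{-7435} - \frac{31453}{\left(-1032 - 13055\right) \left(-8043 - 284\right)} = \left(102 + 294\right) \left(- \frac{1}{7435}\right) - \frac{31453}{\left(-14087\right) \left(-8043 - 284\right)} = 396 \left(- \frac{1}{7435}\right) - \frac{31453}{\left(-14087\right) \left(-8043 - 284\right)} = - \frac{396}{7435} - \frac{31453}{\left(-14087\right) \left(-8327\right)} = - \frac{396}{7435} - \frac{31453}{117302449} = - \frac{46685622859}{872143708315}$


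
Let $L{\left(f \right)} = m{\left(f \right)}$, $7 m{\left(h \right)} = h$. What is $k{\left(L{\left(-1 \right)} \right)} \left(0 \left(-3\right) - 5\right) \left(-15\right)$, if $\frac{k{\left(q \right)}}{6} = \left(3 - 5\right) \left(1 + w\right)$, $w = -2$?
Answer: $900$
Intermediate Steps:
$m{\left(h \right)} = \frac{h}{7}$
$L{\left(f \right)} = \frac{f}{7}$
$k{\left(q \right)} = 12$ ($k{\left(q \right)} = 6 \left(3 - 5\right) \left(1 - 2\right) = 6 \left(\left(-2\right) \left(-1\right)\right) = 6 \cdot 2 = 12$)
$k{\left(L{\left(-1 \right)} \right)} \left(0 \left(-3\right) - 5\right) \left(-15\right) = 12 \left(0 \left(-3\right) - 5\right) \left(-15\right) = 12 \left(0 - 5\right) \left(-15\right) = 12 \left(-5\right) \left(-15\right) = \left(-60\right) \left(-15\right) = 900$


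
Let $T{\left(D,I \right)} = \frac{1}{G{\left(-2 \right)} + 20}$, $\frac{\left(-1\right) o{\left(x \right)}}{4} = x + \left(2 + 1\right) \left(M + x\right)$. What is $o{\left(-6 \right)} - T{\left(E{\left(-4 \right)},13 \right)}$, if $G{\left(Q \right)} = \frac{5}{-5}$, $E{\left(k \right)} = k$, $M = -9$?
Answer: $\frac{3875}{19} \approx 203.95$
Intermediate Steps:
$G{\left(Q \right)} = -1$ ($G{\left(Q \right)} = 5 \left(- \frac{1}{5}\right) = -1$)
$o{\left(x \right)} = 108 - 16 x$ ($o{\left(x \right)} = - 4 \left(x + \left(2 + 1\right) \left(-9 + x\right)\right) = - 4 \left(x + 3 \left(-9 + x\right)\right) = - 4 \left(x + \left(-27 + 3 x\right)\right) = - 4 \left(-27 + 4 x\right) = 108 - 16 x$)
$T{\left(D,I \right)} = \frac{1}{19}$ ($T{\left(D,I \right)} = \frac{1}{-1 + 20} = \frac{1}{19}$)
$o{\left(-6 \right)} - T{\left(E{\left(-4 \right)},13 \right)} = \left(108 - -96\right) - \frac{1}{19} = \left(108 + 96\right) - \frac{1}{19} = 204 - \frac{1}{19} = \frac{3875}{19}$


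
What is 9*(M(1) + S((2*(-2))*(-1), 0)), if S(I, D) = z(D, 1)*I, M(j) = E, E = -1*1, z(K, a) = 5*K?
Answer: -9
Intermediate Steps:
E = -1
M(j) = -1
S(I, D) = 5*D*I (S(I, D) = (5*D)*I = 5*D*I)
9*(M(1) + S((2*(-2))*(-1), 0)) = 9*(-1 + 5*0*((2*(-2))*(-1))) = 9*(-1 + 5*0*(-4*(-1))) = 9*(-1 + 5*0*4) = 9*(-1 + 0) = 9*(-1) = -9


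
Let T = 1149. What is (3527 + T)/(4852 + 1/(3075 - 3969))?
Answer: 4180344/4337687 ≈ 0.96373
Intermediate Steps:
(3527 + T)/(4852 + 1/(3075 - 3969)) = (3527 + 1149)/(4852 + 1/(3075 - 3969)) = 4676/(4852 + 1/(-894)) = 4676/(4852 - 1/894) = 4676/(4337687/894) = 4676*(894/4337687) = 4180344/4337687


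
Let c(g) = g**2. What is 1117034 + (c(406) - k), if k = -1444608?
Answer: 2726478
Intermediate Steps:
1117034 + (c(406) - k) = 1117034 + (406**2 - 1*(-1444608)) = 1117034 + (164836 + 1444608) = 1117034 + 1609444 = 2726478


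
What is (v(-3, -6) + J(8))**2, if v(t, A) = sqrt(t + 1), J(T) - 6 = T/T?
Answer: (7 + I*sqrt(2))**2 ≈ 47.0 + 19.799*I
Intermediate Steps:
J(T) = 7 (J(T) = 6 + T/T = 6 + 1 = 7)
v(t, A) = sqrt(1 + t)
(v(-3, -6) + J(8))**2 = (sqrt(1 - 3) + 7)**2 = (sqrt(-2) + 7)**2 = (I*sqrt(2) + 7)**2 = (7 + I*sqrt(2))**2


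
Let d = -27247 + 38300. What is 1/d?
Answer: 1/11053 ≈ 9.0473e-5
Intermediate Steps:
d = 11053
1/d = 1/11053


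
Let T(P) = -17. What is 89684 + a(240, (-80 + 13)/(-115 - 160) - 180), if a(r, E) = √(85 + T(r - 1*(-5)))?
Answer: 89684 + 2*√17 ≈ 89692.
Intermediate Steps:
a(r, E) = 2*√17 (a(r, E) = √(85 - 17) = √68 = 2*√17)
89684 + a(240, (-80 + 13)/(-115 - 160) - 180) = 89684 + 2*√17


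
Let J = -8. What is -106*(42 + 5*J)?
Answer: -212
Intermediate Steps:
-106*(42 + 5*J) = -106*(42 + 5*(-8)) = -106*(42 - 40) = -106*2 = -212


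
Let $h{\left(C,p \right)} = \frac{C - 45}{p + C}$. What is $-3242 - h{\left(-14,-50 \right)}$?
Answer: $- \frac{207547}{64} \approx -3242.9$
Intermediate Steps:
$h{\left(C,p \right)} = \frac{-45 + C}{C + p}$
$-3242 - h{\left(-14,-50 \right)} = -3242 - \frac{-45 - 14}{-14 - 50} = -3242 - \frac{1}{-64} \left(-59\right) = -3242 - \left(- \frac{1}{64}\right) \left(-59\right) = -3242 - \frac{59}{64} = - \frac{207547}{64}$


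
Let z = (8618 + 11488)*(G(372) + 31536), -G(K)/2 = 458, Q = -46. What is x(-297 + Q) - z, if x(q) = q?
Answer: -615646063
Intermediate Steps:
G(K) = -916 (G(K) = -2*458 = -916)
z = 615645720 (z = (8618 + 11488)*(-916 + 31536) = 20106*30620 = 615645720)
x(-297 + Q) - z = (-297 - 46) - 1*615645720 = -343 - 615645720 = -615646063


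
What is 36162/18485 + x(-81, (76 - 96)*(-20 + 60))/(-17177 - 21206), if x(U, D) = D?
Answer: 1402794046/709509755 ≈ 1.9771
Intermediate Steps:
36162/18485 + x(-81, (76 - 96)*(-20 + 60))/(-17177 - 21206) = 36162/18485 + ((76 - 96)*(-20 + 60))/(-17177 - 21206) = 36162*(1/18485) - 20*40/(-38383) = 36162/18485 - 800*(-1/38383) = 36162/18485 + 800/38383 = 1402794046/709509755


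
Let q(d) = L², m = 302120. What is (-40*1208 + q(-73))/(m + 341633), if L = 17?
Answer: -1117/14971 ≈ -0.074611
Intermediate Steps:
q(d) = 289 (q(d) = 17² = 289)
(-40*1208 + q(-73))/(m + 341633) = (-40*1208 + 289)/(302120 + 341633) = (-48320 + 289)/643753 = -48031*1/643753 = -1117/14971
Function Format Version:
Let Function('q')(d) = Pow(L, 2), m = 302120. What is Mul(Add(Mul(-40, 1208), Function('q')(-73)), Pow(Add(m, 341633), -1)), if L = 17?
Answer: Rational(-1117, 14971) ≈ -0.074611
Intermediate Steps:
Function('q')(d) = 289 (Function('q')(d) = Pow(17, 2) = 289)
Mul(Add(Mul(-40, 1208), Function('q')(-73)), Pow(Add(m, 341633), -1)) = Mul(Add(Mul(-40, 1208), 289), Pow(Add(302120, 341633), -1)) = Mul(Add(-48320, 289), Pow(643753, -1)) = Mul(-48031, Rational(1, 643753)) = Rational(-1117, 14971)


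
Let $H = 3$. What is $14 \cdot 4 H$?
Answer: $168$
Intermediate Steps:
$14 \cdot 4 H = 14 \cdot 4 \cdot 3 = 56 \cdot 3 = 168$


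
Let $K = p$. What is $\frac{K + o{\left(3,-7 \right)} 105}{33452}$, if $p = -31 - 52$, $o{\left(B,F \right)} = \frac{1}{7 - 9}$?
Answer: $- \frac{271}{66904} \approx -0.0040506$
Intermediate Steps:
$o{\left(B,F \right)} = - \frac{1}{2}$ ($o{\left(B,F \right)} = \frac{1}{-2} = - \frac{1}{2}$)
$p = -83$
$K = -83$
$\frac{K + o{\left(3,-7 \right)} 105}{33452} = \frac{-83 - \frac{105}{2}}{33452} = \left(-83 - \frac{105}{2}\right) \frac{1}{33452} = \left(- \frac{271}{2}\right) \frac{1}{33452} = - \frac{271}{66904}$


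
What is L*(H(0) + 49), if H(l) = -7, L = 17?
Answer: 714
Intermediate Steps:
L*(H(0) + 49) = 17*(-7 + 49) = 17*42 = 714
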